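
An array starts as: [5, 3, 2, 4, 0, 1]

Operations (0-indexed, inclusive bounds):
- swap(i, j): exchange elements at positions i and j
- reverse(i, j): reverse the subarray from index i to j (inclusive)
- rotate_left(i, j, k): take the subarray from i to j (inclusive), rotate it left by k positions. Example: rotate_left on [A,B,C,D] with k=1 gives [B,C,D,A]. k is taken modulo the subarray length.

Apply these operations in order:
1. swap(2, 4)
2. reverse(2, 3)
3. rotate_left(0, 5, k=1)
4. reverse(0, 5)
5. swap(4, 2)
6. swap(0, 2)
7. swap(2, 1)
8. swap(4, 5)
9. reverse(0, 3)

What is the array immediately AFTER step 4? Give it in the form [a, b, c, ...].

After 1 (swap(2, 4)): [5, 3, 0, 4, 2, 1]
After 2 (reverse(2, 3)): [5, 3, 4, 0, 2, 1]
After 3 (rotate_left(0, 5, k=1)): [3, 4, 0, 2, 1, 5]
After 4 (reverse(0, 5)): [5, 1, 2, 0, 4, 3]

Answer: [5, 1, 2, 0, 4, 3]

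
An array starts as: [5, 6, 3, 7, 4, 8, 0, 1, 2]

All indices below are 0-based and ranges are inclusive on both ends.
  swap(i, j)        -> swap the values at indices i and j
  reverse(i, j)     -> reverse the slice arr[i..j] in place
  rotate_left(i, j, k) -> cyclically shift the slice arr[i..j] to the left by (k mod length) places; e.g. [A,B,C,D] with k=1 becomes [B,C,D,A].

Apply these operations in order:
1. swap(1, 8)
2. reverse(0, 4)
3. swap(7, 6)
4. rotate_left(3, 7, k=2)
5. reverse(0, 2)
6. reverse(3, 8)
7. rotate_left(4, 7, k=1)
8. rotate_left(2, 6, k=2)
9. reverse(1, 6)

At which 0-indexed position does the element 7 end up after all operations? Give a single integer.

Answer: 6

Derivation:
After 1 (swap(1, 8)): [5, 2, 3, 7, 4, 8, 0, 1, 6]
After 2 (reverse(0, 4)): [4, 7, 3, 2, 5, 8, 0, 1, 6]
After 3 (swap(7, 6)): [4, 7, 3, 2, 5, 8, 1, 0, 6]
After 4 (rotate_left(3, 7, k=2)): [4, 7, 3, 8, 1, 0, 2, 5, 6]
After 5 (reverse(0, 2)): [3, 7, 4, 8, 1, 0, 2, 5, 6]
After 6 (reverse(3, 8)): [3, 7, 4, 6, 5, 2, 0, 1, 8]
After 7 (rotate_left(4, 7, k=1)): [3, 7, 4, 6, 2, 0, 1, 5, 8]
After 8 (rotate_left(2, 6, k=2)): [3, 7, 2, 0, 1, 4, 6, 5, 8]
After 9 (reverse(1, 6)): [3, 6, 4, 1, 0, 2, 7, 5, 8]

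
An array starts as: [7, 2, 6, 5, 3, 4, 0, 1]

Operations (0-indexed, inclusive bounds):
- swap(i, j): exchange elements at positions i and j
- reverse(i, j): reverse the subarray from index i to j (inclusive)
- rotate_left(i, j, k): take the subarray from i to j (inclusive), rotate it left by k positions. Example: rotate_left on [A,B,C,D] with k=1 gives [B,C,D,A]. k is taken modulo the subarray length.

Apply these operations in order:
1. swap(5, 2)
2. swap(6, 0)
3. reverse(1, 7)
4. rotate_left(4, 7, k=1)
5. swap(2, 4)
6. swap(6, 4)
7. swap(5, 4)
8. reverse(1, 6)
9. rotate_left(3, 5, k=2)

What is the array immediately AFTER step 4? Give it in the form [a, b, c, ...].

After 1 (swap(5, 2)): [7, 2, 4, 5, 3, 6, 0, 1]
After 2 (swap(6, 0)): [0, 2, 4, 5, 3, 6, 7, 1]
After 3 (reverse(1, 7)): [0, 1, 7, 6, 3, 5, 4, 2]
After 4 (rotate_left(4, 7, k=1)): [0, 1, 7, 6, 5, 4, 2, 3]

Answer: [0, 1, 7, 6, 5, 4, 2, 3]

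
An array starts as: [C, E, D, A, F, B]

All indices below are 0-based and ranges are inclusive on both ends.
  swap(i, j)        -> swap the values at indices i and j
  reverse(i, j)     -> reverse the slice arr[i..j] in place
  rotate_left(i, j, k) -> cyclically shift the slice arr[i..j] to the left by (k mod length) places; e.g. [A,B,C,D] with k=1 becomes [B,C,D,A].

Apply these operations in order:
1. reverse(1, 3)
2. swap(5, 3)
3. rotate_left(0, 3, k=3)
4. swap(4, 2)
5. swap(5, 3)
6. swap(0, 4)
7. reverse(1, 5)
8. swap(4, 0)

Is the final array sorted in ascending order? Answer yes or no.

Answer: no

Derivation:
After 1 (reverse(1, 3)): [C, A, D, E, F, B]
After 2 (swap(5, 3)): [C, A, D, B, F, E]
After 3 (rotate_left(0, 3, k=3)): [B, C, A, D, F, E]
After 4 (swap(4, 2)): [B, C, F, D, A, E]
After 5 (swap(5, 3)): [B, C, F, E, A, D]
After 6 (swap(0, 4)): [A, C, F, E, B, D]
After 7 (reverse(1, 5)): [A, D, B, E, F, C]
After 8 (swap(4, 0)): [F, D, B, E, A, C]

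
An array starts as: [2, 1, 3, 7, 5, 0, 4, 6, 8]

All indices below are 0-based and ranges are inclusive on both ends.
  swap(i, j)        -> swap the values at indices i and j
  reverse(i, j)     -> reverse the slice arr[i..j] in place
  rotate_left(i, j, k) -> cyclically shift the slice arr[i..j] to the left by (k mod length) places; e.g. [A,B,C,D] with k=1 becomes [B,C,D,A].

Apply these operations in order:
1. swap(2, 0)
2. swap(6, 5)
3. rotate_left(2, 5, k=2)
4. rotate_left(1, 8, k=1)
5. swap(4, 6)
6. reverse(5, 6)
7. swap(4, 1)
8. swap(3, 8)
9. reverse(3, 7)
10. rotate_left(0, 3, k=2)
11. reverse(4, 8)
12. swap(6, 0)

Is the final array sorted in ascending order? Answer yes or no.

Answer: no

Derivation:
After 1 (swap(2, 0)): [3, 1, 2, 7, 5, 0, 4, 6, 8]
After 2 (swap(6, 5)): [3, 1, 2, 7, 5, 4, 0, 6, 8]
After 3 (rotate_left(2, 5, k=2)): [3, 1, 5, 4, 2, 7, 0, 6, 8]
After 4 (rotate_left(1, 8, k=1)): [3, 5, 4, 2, 7, 0, 6, 8, 1]
After 5 (swap(4, 6)): [3, 5, 4, 2, 6, 0, 7, 8, 1]
After 6 (reverse(5, 6)): [3, 5, 4, 2, 6, 7, 0, 8, 1]
After 7 (swap(4, 1)): [3, 6, 4, 2, 5, 7, 0, 8, 1]
After 8 (swap(3, 8)): [3, 6, 4, 1, 5, 7, 0, 8, 2]
After 9 (reverse(3, 7)): [3, 6, 4, 8, 0, 7, 5, 1, 2]
After 10 (rotate_left(0, 3, k=2)): [4, 8, 3, 6, 0, 7, 5, 1, 2]
After 11 (reverse(4, 8)): [4, 8, 3, 6, 2, 1, 5, 7, 0]
After 12 (swap(6, 0)): [5, 8, 3, 6, 2, 1, 4, 7, 0]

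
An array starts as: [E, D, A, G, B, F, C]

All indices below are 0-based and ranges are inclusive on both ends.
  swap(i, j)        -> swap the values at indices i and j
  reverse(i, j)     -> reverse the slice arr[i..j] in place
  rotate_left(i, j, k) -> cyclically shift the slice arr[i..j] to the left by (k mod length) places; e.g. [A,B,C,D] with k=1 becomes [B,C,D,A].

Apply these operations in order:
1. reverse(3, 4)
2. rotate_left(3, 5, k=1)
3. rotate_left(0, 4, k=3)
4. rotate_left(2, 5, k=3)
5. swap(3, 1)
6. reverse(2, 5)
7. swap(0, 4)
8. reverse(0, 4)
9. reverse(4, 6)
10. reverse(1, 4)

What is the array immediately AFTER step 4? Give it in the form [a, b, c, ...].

After 1 (reverse(3, 4)): [E, D, A, B, G, F, C]
After 2 (rotate_left(3, 5, k=1)): [E, D, A, G, F, B, C]
After 3 (rotate_left(0, 4, k=3)): [G, F, E, D, A, B, C]
After 4 (rotate_left(2, 5, k=3)): [G, F, B, E, D, A, C]

Answer: [G, F, B, E, D, A, C]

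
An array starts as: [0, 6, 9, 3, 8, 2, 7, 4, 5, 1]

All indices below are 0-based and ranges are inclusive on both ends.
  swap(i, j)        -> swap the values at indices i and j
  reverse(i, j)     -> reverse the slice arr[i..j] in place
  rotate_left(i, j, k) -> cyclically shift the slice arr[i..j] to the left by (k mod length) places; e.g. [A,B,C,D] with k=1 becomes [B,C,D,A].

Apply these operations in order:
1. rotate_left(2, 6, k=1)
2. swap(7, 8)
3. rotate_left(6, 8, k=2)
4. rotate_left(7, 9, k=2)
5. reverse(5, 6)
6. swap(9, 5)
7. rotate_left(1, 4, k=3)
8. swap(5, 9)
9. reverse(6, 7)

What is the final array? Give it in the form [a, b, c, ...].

After 1 (rotate_left(2, 6, k=1)): [0, 6, 3, 8, 2, 7, 9, 4, 5, 1]
After 2 (swap(7, 8)): [0, 6, 3, 8, 2, 7, 9, 5, 4, 1]
After 3 (rotate_left(6, 8, k=2)): [0, 6, 3, 8, 2, 7, 4, 9, 5, 1]
After 4 (rotate_left(7, 9, k=2)): [0, 6, 3, 8, 2, 7, 4, 1, 9, 5]
After 5 (reverse(5, 6)): [0, 6, 3, 8, 2, 4, 7, 1, 9, 5]
After 6 (swap(9, 5)): [0, 6, 3, 8, 2, 5, 7, 1, 9, 4]
After 7 (rotate_left(1, 4, k=3)): [0, 2, 6, 3, 8, 5, 7, 1, 9, 4]
After 8 (swap(5, 9)): [0, 2, 6, 3, 8, 4, 7, 1, 9, 5]
After 9 (reverse(6, 7)): [0, 2, 6, 3, 8, 4, 1, 7, 9, 5]

Answer: [0, 2, 6, 3, 8, 4, 1, 7, 9, 5]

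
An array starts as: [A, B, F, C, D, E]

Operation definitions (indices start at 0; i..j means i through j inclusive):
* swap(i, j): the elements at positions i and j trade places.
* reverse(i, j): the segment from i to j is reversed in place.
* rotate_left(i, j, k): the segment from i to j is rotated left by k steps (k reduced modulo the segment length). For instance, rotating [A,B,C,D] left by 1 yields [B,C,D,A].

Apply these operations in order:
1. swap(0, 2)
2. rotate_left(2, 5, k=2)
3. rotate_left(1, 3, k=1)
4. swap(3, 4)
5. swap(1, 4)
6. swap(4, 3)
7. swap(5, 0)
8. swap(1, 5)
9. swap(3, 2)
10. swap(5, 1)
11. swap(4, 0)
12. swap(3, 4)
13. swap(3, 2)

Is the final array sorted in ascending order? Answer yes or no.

Answer: yes

Derivation:
After 1 (swap(0, 2)): [F, B, A, C, D, E]
After 2 (rotate_left(2, 5, k=2)): [F, B, D, E, A, C]
After 3 (rotate_left(1, 3, k=1)): [F, D, E, B, A, C]
After 4 (swap(3, 4)): [F, D, E, A, B, C]
After 5 (swap(1, 4)): [F, B, E, A, D, C]
After 6 (swap(4, 3)): [F, B, E, D, A, C]
After 7 (swap(5, 0)): [C, B, E, D, A, F]
After 8 (swap(1, 5)): [C, F, E, D, A, B]
After 9 (swap(3, 2)): [C, F, D, E, A, B]
After 10 (swap(5, 1)): [C, B, D, E, A, F]
After 11 (swap(4, 0)): [A, B, D, E, C, F]
After 12 (swap(3, 4)): [A, B, D, C, E, F]
After 13 (swap(3, 2)): [A, B, C, D, E, F]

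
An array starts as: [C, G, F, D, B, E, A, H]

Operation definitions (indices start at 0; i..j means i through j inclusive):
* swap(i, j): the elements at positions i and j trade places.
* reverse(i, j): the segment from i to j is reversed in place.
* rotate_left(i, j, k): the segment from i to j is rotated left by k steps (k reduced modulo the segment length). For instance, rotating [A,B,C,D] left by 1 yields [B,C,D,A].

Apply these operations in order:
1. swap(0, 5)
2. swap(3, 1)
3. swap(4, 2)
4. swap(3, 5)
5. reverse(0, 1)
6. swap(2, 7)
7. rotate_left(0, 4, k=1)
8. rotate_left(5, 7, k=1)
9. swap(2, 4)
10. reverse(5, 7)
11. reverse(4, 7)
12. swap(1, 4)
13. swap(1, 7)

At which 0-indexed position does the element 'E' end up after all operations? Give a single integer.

After 1 (swap(0, 5)): [E, G, F, D, B, C, A, H]
After 2 (swap(3, 1)): [E, D, F, G, B, C, A, H]
After 3 (swap(4, 2)): [E, D, B, G, F, C, A, H]
After 4 (swap(3, 5)): [E, D, B, C, F, G, A, H]
After 5 (reverse(0, 1)): [D, E, B, C, F, G, A, H]
After 6 (swap(2, 7)): [D, E, H, C, F, G, A, B]
After 7 (rotate_left(0, 4, k=1)): [E, H, C, F, D, G, A, B]
After 8 (rotate_left(5, 7, k=1)): [E, H, C, F, D, A, B, G]
After 9 (swap(2, 4)): [E, H, D, F, C, A, B, G]
After 10 (reverse(5, 7)): [E, H, D, F, C, G, B, A]
After 11 (reverse(4, 7)): [E, H, D, F, A, B, G, C]
After 12 (swap(1, 4)): [E, A, D, F, H, B, G, C]
After 13 (swap(1, 7)): [E, C, D, F, H, B, G, A]

Answer: 0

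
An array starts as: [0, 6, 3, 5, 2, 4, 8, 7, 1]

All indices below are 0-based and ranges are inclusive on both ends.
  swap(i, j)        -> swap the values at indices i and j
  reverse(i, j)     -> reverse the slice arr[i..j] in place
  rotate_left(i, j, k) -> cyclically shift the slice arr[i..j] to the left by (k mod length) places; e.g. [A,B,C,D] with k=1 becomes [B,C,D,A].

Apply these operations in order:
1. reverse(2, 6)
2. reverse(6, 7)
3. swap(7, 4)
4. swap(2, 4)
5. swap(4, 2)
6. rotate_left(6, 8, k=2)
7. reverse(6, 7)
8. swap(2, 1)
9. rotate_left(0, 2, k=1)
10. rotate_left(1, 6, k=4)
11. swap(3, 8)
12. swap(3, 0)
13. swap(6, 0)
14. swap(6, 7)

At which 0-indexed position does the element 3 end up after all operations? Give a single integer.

Answer: 0

Derivation:
After 1 (reverse(2, 6)): [0, 6, 8, 4, 2, 5, 3, 7, 1]
After 2 (reverse(6, 7)): [0, 6, 8, 4, 2, 5, 7, 3, 1]
After 3 (swap(7, 4)): [0, 6, 8, 4, 3, 5, 7, 2, 1]
After 4 (swap(2, 4)): [0, 6, 3, 4, 8, 5, 7, 2, 1]
After 5 (swap(4, 2)): [0, 6, 8, 4, 3, 5, 7, 2, 1]
After 6 (rotate_left(6, 8, k=2)): [0, 6, 8, 4, 3, 5, 1, 7, 2]
After 7 (reverse(6, 7)): [0, 6, 8, 4, 3, 5, 7, 1, 2]
After 8 (swap(2, 1)): [0, 8, 6, 4, 3, 5, 7, 1, 2]
After 9 (rotate_left(0, 2, k=1)): [8, 6, 0, 4, 3, 5, 7, 1, 2]
After 10 (rotate_left(1, 6, k=4)): [8, 5, 7, 6, 0, 4, 3, 1, 2]
After 11 (swap(3, 8)): [8, 5, 7, 2, 0, 4, 3, 1, 6]
After 12 (swap(3, 0)): [2, 5, 7, 8, 0, 4, 3, 1, 6]
After 13 (swap(6, 0)): [3, 5, 7, 8, 0, 4, 2, 1, 6]
After 14 (swap(6, 7)): [3, 5, 7, 8, 0, 4, 1, 2, 6]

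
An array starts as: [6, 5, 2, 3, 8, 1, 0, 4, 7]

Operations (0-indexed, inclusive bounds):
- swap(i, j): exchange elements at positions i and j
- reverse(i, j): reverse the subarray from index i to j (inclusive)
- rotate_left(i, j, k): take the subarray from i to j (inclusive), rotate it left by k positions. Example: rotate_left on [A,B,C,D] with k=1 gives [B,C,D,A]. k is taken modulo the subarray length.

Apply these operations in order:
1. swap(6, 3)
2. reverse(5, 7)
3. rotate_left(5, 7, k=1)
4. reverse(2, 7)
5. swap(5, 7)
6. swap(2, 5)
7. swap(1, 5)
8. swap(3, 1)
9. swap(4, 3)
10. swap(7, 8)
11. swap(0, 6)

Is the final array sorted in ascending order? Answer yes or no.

After 1 (swap(6, 3)): [6, 5, 2, 0, 8, 1, 3, 4, 7]
After 2 (reverse(5, 7)): [6, 5, 2, 0, 8, 4, 3, 1, 7]
After 3 (rotate_left(5, 7, k=1)): [6, 5, 2, 0, 8, 3, 1, 4, 7]
After 4 (reverse(2, 7)): [6, 5, 4, 1, 3, 8, 0, 2, 7]
After 5 (swap(5, 7)): [6, 5, 4, 1, 3, 2, 0, 8, 7]
After 6 (swap(2, 5)): [6, 5, 2, 1, 3, 4, 0, 8, 7]
After 7 (swap(1, 5)): [6, 4, 2, 1, 3, 5, 0, 8, 7]
After 8 (swap(3, 1)): [6, 1, 2, 4, 3, 5, 0, 8, 7]
After 9 (swap(4, 3)): [6, 1, 2, 3, 4, 5, 0, 8, 7]
After 10 (swap(7, 8)): [6, 1, 2, 3, 4, 5, 0, 7, 8]
After 11 (swap(0, 6)): [0, 1, 2, 3, 4, 5, 6, 7, 8]

Answer: yes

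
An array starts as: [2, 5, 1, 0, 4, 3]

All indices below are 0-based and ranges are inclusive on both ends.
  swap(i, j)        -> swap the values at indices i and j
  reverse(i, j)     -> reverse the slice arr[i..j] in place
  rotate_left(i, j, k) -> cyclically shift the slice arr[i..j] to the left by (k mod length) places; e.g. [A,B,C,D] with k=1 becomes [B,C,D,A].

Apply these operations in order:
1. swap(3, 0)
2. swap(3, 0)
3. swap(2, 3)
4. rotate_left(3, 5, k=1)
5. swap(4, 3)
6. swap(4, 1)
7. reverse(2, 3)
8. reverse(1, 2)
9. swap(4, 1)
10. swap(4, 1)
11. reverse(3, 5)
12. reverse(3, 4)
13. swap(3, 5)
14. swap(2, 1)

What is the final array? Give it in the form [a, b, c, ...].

Answer: [2, 4, 3, 0, 1, 5]

Derivation:
After 1 (swap(3, 0)): [0, 5, 1, 2, 4, 3]
After 2 (swap(3, 0)): [2, 5, 1, 0, 4, 3]
After 3 (swap(2, 3)): [2, 5, 0, 1, 4, 3]
After 4 (rotate_left(3, 5, k=1)): [2, 5, 0, 4, 3, 1]
After 5 (swap(4, 3)): [2, 5, 0, 3, 4, 1]
After 6 (swap(4, 1)): [2, 4, 0, 3, 5, 1]
After 7 (reverse(2, 3)): [2, 4, 3, 0, 5, 1]
After 8 (reverse(1, 2)): [2, 3, 4, 0, 5, 1]
After 9 (swap(4, 1)): [2, 5, 4, 0, 3, 1]
After 10 (swap(4, 1)): [2, 3, 4, 0, 5, 1]
After 11 (reverse(3, 5)): [2, 3, 4, 1, 5, 0]
After 12 (reverse(3, 4)): [2, 3, 4, 5, 1, 0]
After 13 (swap(3, 5)): [2, 3, 4, 0, 1, 5]
After 14 (swap(2, 1)): [2, 4, 3, 0, 1, 5]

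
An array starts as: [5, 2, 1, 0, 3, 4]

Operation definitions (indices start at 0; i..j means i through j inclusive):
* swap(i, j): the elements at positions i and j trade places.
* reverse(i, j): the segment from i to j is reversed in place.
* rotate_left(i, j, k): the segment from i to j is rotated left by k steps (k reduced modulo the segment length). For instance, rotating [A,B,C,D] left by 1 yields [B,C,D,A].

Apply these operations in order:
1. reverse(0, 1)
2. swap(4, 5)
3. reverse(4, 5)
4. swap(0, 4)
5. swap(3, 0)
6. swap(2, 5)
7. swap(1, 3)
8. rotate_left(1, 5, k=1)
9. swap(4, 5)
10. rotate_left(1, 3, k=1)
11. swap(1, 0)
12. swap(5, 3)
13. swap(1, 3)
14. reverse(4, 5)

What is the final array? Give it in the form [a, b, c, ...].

Answer: [5, 1, 2, 0, 4, 3]

Derivation:
After 1 (reverse(0, 1)): [2, 5, 1, 0, 3, 4]
After 2 (swap(4, 5)): [2, 5, 1, 0, 4, 3]
After 3 (reverse(4, 5)): [2, 5, 1, 0, 3, 4]
After 4 (swap(0, 4)): [3, 5, 1, 0, 2, 4]
After 5 (swap(3, 0)): [0, 5, 1, 3, 2, 4]
After 6 (swap(2, 5)): [0, 5, 4, 3, 2, 1]
After 7 (swap(1, 3)): [0, 3, 4, 5, 2, 1]
After 8 (rotate_left(1, 5, k=1)): [0, 4, 5, 2, 1, 3]
After 9 (swap(4, 5)): [0, 4, 5, 2, 3, 1]
After 10 (rotate_left(1, 3, k=1)): [0, 5, 2, 4, 3, 1]
After 11 (swap(1, 0)): [5, 0, 2, 4, 3, 1]
After 12 (swap(5, 3)): [5, 0, 2, 1, 3, 4]
After 13 (swap(1, 3)): [5, 1, 2, 0, 3, 4]
After 14 (reverse(4, 5)): [5, 1, 2, 0, 4, 3]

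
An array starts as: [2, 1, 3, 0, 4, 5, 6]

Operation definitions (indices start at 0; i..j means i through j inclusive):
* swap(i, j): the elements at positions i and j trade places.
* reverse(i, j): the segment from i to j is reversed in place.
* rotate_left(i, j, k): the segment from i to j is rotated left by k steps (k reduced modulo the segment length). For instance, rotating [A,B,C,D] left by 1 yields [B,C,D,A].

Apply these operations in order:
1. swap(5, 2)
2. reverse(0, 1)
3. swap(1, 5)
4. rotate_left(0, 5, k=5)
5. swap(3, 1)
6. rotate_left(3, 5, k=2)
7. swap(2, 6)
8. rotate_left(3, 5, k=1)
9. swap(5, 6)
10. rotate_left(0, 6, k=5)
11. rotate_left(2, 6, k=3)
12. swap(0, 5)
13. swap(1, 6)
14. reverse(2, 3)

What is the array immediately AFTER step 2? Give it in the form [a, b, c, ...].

Answer: [1, 2, 5, 0, 4, 3, 6]

Derivation:
After 1 (swap(5, 2)): [2, 1, 5, 0, 4, 3, 6]
After 2 (reverse(0, 1)): [1, 2, 5, 0, 4, 3, 6]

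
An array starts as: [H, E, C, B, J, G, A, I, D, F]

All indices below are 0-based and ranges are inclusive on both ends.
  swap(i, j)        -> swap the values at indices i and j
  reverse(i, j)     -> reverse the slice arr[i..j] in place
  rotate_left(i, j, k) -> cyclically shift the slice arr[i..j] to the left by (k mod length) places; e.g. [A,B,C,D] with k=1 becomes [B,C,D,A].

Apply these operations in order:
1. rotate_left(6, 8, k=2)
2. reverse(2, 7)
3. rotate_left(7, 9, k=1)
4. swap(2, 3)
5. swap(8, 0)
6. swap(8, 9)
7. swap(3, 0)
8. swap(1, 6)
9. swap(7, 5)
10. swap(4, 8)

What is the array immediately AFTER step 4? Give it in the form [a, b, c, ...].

Answer: [H, E, D, A, G, J, B, I, F, C]

Derivation:
After 1 (rotate_left(6, 8, k=2)): [H, E, C, B, J, G, D, A, I, F]
After 2 (reverse(2, 7)): [H, E, A, D, G, J, B, C, I, F]
After 3 (rotate_left(7, 9, k=1)): [H, E, A, D, G, J, B, I, F, C]
After 4 (swap(2, 3)): [H, E, D, A, G, J, B, I, F, C]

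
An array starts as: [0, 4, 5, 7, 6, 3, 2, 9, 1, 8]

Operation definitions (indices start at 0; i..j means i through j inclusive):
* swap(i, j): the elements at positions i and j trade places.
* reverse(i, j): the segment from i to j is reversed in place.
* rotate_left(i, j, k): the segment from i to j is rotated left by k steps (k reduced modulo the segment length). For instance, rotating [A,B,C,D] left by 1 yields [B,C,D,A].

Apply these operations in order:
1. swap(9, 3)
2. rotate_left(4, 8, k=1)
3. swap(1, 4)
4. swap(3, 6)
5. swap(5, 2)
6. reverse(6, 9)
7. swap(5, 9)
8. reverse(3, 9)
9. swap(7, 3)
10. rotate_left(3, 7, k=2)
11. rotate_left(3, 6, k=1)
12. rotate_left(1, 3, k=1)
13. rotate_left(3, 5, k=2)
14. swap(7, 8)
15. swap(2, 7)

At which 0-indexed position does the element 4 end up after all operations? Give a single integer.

After 1 (swap(9, 3)): [0, 4, 5, 8, 6, 3, 2, 9, 1, 7]
After 2 (rotate_left(4, 8, k=1)): [0, 4, 5, 8, 3, 2, 9, 1, 6, 7]
After 3 (swap(1, 4)): [0, 3, 5, 8, 4, 2, 9, 1, 6, 7]
After 4 (swap(3, 6)): [0, 3, 5, 9, 4, 2, 8, 1, 6, 7]
After 5 (swap(5, 2)): [0, 3, 2, 9, 4, 5, 8, 1, 6, 7]
After 6 (reverse(6, 9)): [0, 3, 2, 9, 4, 5, 7, 6, 1, 8]
After 7 (swap(5, 9)): [0, 3, 2, 9, 4, 8, 7, 6, 1, 5]
After 8 (reverse(3, 9)): [0, 3, 2, 5, 1, 6, 7, 8, 4, 9]
After 9 (swap(7, 3)): [0, 3, 2, 8, 1, 6, 7, 5, 4, 9]
After 10 (rotate_left(3, 7, k=2)): [0, 3, 2, 6, 7, 5, 8, 1, 4, 9]
After 11 (rotate_left(3, 6, k=1)): [0, 3, 2, 7, 5, 8, 6, 1, 4, 9]
After 12 (rotate_left(1, 3, k=1)): [0, 2, 7, 3, 5, 8, 6, 1, 4, 9]
After 13 (rotate_left(3, 5, k=2)): [0, 2, 7, 8, 3, 5, 6, 1, 4, 9]
After 14 (swap(7, 8)): [0, 2, 7, 8, 3, 5, 6, 4, 1, 9]
After 15 (swap(2, 7)): [0, 2, 4, 8, 3, 5, 6, 7, 1, 9]

Answer: 2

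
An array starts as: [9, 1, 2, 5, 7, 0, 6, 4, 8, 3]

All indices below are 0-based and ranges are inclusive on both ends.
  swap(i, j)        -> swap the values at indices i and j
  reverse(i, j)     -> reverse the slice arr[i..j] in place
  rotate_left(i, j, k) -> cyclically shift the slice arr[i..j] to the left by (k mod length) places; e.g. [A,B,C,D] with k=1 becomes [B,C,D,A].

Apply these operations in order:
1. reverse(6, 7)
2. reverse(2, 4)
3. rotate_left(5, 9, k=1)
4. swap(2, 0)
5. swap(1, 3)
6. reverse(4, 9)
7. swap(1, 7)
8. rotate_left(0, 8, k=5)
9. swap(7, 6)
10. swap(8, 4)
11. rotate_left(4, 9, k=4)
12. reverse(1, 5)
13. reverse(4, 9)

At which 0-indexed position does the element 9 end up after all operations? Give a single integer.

Answer: 4

Derivation:
After 1 (reverse(6, 7)): [9, 1, 2, 5, 7, 0, 4, 6, 8, 3]
After 2 (reverse(2, 4)): [9, 1, 7, 5, 2, 0, 4, 6, 8, 3]
After 3 (rotate_left(5, 9, k=1)): [9, 1, 7, 5, 2, 4, 6, 8, 3, 0]
After 4 (swap(2, 0)): [7, 1, 9, 5, 2, 4, 6, 8, 3, 0]
After 5 (swap(1, 3)): [7, 5, 9, 1, 2, 4, 6, 8, 3, 0]
After 6 (reverse(4, 9)): [7, 5, 9, 1, 0, 3, 8, 6, 4, 2]
After 7 (swap(1, 7)): [7, 6, 9, 1, 0, 3, 8, 5, 4, 2]
After 8 (rotate_left(0, 8, k=5)): [3, 8, 5, 4, 7, 6, 9, 1, 0, 2]
After 9 (swap(7, 6)): [3, 8, 5, 4, 7, 6, 1, 9, 0, 2]
After 10 (swap(8, 4)): [3, 8, 5, 4, 0, 6, 1, 9, 7, 2]
After 11 (rotate_left(4, 9, k=4)): [3, 8, 5, 4, 7, 2, 0, 6, 1, 9]
After 12 (reverse(1, 5)): [3, 2, 7, 4, 5, 8, 0, 6, 1, 9]
After 13 (reverse(4, 9)): [3, 2, 7, 4, 9, 1, 6, 0, 8, 5]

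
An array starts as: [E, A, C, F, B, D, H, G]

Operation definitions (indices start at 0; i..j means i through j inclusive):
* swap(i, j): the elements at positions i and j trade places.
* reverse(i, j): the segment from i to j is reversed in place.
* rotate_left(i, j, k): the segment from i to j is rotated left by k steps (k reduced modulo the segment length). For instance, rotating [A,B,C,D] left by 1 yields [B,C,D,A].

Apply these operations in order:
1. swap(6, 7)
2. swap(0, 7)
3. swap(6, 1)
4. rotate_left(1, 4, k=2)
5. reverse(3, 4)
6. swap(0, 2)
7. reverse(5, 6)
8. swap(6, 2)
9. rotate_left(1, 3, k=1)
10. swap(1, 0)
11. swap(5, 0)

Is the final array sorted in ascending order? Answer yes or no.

After 1 (swap(6, 7)): [E, A, C, F, B, D, G, H]
After 2 (swap(0, 7)): [H, A, C, F, B, D, G, E]
After 3 (swap(6, 1)): [H, G, C, F, B, D, A, E]
After 4 (rotate_left(1, 4, k=2)): [H, F, B, G, C, D, A, E]
After 5 (reverse(3, 4)): [H, F, B, C, G, D, A, E]
After 6 (swap(0, 2)): [B, F, H, C, G, D, A, E]
After 7 (reverse(5, 6)): [B, F, H, C, G, A, D, E]
After 8 (swap(6, 2)): [B, F, D, C, G, A, H, E]
After 9 (rotate_left(1, 3, k=1)): [B, D, C, F, G, A, H, E]
After 10 (swap(1, 0)): [D, B, C, F, G, A, H, E]
After 11 (swap(5, 0)): [A, B, C, F, G, D, H, E]

Answer: no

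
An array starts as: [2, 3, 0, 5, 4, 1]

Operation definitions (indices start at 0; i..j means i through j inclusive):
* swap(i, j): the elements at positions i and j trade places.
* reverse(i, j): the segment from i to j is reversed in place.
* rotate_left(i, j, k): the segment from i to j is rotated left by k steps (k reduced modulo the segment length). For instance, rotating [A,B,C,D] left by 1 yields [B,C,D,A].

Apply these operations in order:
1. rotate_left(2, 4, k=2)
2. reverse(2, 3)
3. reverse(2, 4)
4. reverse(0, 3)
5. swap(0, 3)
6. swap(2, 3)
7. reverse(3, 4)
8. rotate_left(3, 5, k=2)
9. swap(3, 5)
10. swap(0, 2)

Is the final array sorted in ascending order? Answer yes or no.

Answer: no

Derivation:
After 1 (rotate_left(2, 4, k=2)): [2, 3, 4, 0, 5, 1]
After 2 (reverse(2, 3)): [2, 3, 0, 4, 5, 1]
After 3 (reverse(2, 4)): [2, 3, 5, 4, 0, 1]
After 4 (reverse(0, 3)): [4, 5, 3, 2, 0, 1]
After 5 (swap(0, 3)): [2, 5, 3, 4, 0, 1]
After 6 (swap(2, 3)): [2, 5, 4, 3, 0, 1]
After 7 (reverse(3, 4)): [2, 5, 4, 0, 3, 1]
After 8 (rotate_left(3, 5, k=2)): [2, 5, 4, 1, 0, 3]
After 9 (swap(3, 5)): [2, 5, 4, 3, 0, 1]
After 10 (swap(0, 2)): [4, 5, 2, 3, 0, 1]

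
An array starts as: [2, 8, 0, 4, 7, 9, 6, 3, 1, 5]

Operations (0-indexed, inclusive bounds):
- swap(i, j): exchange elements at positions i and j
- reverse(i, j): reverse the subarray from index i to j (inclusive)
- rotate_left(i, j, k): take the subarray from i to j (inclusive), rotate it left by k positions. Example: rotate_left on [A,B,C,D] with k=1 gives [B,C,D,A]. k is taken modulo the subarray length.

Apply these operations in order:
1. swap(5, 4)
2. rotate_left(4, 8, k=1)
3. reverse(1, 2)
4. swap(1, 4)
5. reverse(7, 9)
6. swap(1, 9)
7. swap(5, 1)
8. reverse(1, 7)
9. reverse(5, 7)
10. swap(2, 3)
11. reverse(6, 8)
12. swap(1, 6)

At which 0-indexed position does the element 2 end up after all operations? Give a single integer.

Answer: 0

Derivation:
After 1 (swap(5, 4)): [2, 8, 0, 4, 9, 7, 6, 3, 1, 5]
After 2 (rotate_left(4, 8, k=1)): [2, 8, 0, 4, 7, 6, 3, 1, 9, 5]
After 3 (reverse(1, 2)): [2, 0, 8, 4, 7, 6, 3, 1, 9, 5]
After 4 (swap(1, 4)): [2, 7, 8, 4, 0, 6, 3, 1, 9, 5]
After 5 (reverse(7, 9)): [2, 7, 8, 4, 0, 6, 3, 5, 9, 1]
After 6 (swap(1, 9)): [2, 1, 8, 4, 0, 6, 3, 5, 9, 7]
After 7 (swap(5, 1)): [2, 6, 8, 4, 0, 1, 3, 5, 9, 7]
After 8 (reverse(1, 7)): [2, 5, 3, 1, 0, 4, 8, 6, 9, 7]
After 9 (reverse(5, 7)): [2, 5, 3, 1, 0, 6, 8, 4, 9, 7]
After 10 (swap(2, 3)): [2, 5, 1, 3, 0, 6, 8, 4, 9, 7]
After 11 (reverse(6, 8)): [2, 5, 1, 3, 0, 6, 9, 4, 8, 7]
After 12 (swap(1, 6)): [2, 9, 1, 3, 0, 6, 5, 4, 8, 7]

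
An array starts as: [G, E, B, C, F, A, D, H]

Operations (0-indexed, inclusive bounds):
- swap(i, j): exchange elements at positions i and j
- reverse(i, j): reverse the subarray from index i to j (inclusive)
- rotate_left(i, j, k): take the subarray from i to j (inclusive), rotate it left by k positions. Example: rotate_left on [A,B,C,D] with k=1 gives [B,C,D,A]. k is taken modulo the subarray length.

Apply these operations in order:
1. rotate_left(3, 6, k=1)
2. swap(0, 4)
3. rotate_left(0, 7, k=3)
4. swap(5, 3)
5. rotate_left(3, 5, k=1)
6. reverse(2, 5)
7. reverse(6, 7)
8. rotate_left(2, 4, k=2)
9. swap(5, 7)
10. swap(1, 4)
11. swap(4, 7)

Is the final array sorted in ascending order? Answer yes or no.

Answer: no

Derivation:
After 1 (rotate_left(3, 6, k=1)): [G, E, B, F, A, D, C, H]
After 2 (swap(0, 4)): [A, E, B, F, G, D, C, H]
After 3 (rotate_left(0, 7, k=3)): [F, G, D, C, H, A, E, B]
After 4 (swap(5, 3)): [F, G, D, A, H, C, E, B]
After 5 (rotate_left(3, 5, k=1)): [F, G, D, H, C, A, E, B]
After 6 (reverse(2, 5)): [F, G, A, C, H, D, E, B]
After 7 (reverse(6, 7)): [F, G, A, C, H, D, B, E]
After 8 (rotate_left(2, 4, k=2)): [F, G, H, A, C, D, B, E]
After 9 (swap(5, 7)): [F, G, H, A, C, E, B, D]
After 10 (swap(1, 4)): [F, C, H, A, G, E, B, D]
After 11 (swap(4, 7)): [F, C, H, A, D, E, B, G]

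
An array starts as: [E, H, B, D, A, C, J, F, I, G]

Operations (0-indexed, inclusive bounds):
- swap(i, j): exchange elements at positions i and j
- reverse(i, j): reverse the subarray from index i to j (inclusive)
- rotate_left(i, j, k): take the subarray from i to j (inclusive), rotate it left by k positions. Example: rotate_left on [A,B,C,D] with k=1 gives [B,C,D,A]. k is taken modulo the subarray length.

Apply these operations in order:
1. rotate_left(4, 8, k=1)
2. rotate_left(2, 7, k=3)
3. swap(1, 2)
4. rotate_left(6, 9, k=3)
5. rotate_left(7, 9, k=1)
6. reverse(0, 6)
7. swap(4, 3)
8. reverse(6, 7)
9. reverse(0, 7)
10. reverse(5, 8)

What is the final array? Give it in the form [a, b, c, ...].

Answer: [E, C, J, F, H, A, G, B, I, D]

Derivation:
After 1 (rotate_left(4, 8, k=1)): [E, H, B, D, C, J, F, I, A, G]
After 2 (rotate_left(2, 7, k=3)): [E, H, J, F, I, B, D, C, A, G]
After 3 (swap(1, 2)): [E, J, H, F, I, B, D, C, A, G]
After 4 (rotate_left(6, 9, k=3)): [E, J, H, F, I, B, G, D, C, A]
After 5 (rotate_left(7, 9, k=1)): [E, J, H, F, I, B, G, C, A, D]
After 6 (reverse(0, 6)): [G, B, I, F, H, J, E, C, A, D]
After 7 (swap(4, 3)): [G, B, I, H, F, J, E, C, A, D]
After 8 (reverse(6, 7)): [G, B, I, H, F, J, C, E, A, D]
After 9 (reverse(0, 7)): [E, C, J, F, H, I, B, G, A, D]
After 10 (reverse(5, 8)): [E, C, J, F, H, A, G, B, I, D]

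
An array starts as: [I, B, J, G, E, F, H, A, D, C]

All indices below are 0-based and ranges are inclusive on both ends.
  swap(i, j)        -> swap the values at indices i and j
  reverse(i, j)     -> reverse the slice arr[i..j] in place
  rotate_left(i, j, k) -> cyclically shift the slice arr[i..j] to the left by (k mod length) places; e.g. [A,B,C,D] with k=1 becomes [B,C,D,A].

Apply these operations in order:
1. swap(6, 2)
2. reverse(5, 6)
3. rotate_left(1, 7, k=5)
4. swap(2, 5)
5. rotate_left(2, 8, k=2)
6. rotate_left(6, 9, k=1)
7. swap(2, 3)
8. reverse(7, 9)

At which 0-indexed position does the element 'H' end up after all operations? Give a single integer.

Answer: 3

Derivation:
After 1 (swap(6, 2)): [I, B, H, G, E, F, J, A, D, C]
After 2 (reverse(5, 6)): [I, B, H, G, E, J, F, A, D, C]
After 3 (rotate_left(1, 7, k=5)): [I, F, A, B, H, G, E, J, D, C]
After 4 (swap(2, 5)): [I, F, G, B, H, A, E, J, D, C]
After 5 (rotate_left(2, 8, k=2)): [I, F, H, A, E, J, D, G, B, C]
After 6 (rotate_left(6, 9, k=1)): [I, F, H, A, E, J, G, B, C, D]
After 7 (swap(2, 3)): [I, F, A, H, E, J, G, B, C, D]
After 8 (reverse(7, 9)): [I, F, A, H, E, J, G, D, C, B]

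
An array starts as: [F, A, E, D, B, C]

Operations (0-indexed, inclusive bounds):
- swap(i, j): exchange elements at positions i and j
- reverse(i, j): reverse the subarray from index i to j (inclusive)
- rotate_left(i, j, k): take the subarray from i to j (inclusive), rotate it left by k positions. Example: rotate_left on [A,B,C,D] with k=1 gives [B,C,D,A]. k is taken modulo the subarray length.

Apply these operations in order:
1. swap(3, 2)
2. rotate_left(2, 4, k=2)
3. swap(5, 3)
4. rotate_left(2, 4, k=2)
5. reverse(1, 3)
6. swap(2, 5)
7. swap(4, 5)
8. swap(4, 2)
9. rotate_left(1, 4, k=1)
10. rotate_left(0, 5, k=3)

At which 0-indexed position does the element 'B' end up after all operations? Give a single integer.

Answer: 1

Derivation:
After 1 (swap(3, 2)): [F, A, D, E, B, C]
After 2 (rotate_left(2, 4, k=2)): [F, A, B, D, E, C]
After 3 (swap(5, 3)): [F, A, B, C, E, D]
After 4 (rotate_left(2, 4, k=2)): [F, A, E, B, C, D]
After 5 (reverse(1, 3)): [F, B, E, A, C, D]
After 6 (swap(2, 5)): [F, B, D, A, C, E]
After 7 (swap(4, 5)): [F, B, D, A, E, C]
After 8 (swap(4, 2)): [F, B, E, A, D, C]
After 9 (rotate_left(1, 4, k=1)): [F, E, A, D, B, C]
After 10 (rotate_left(0, 5, k=3)): [D, B, C, F, E, A]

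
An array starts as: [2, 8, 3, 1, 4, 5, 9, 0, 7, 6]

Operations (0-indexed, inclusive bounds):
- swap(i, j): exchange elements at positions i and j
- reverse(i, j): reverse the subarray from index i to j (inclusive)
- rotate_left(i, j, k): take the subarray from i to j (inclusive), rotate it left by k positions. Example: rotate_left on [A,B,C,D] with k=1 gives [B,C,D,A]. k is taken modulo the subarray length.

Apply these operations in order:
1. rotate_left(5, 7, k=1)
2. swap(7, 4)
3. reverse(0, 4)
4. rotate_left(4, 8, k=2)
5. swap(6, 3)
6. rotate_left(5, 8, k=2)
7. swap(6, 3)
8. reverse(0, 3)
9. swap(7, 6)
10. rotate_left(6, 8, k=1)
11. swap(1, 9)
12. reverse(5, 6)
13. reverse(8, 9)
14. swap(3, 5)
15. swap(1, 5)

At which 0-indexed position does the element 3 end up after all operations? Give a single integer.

Answer: 8

Derivation:
After 1 (rotate_left(5, 7, k=1)): [2, 8, 3, 1, 4, 9, 0, 5, 7, 6]
After 2 (swap(7, 4)): [2, 8, 3, 1, 5, 9, 0, 4, 7, 6]
After 3 (reverse(0, 4)): [5, 1, 3, 8, 2, 9, 0, 4, 7, 6]
After 4 (rotate_left(4, 8, k=2)): [5, 1, 3, 8, 0, 4, 7, 2, 9, 6]
After 5 (swap(6, 3)): [5, 1, 3, 7, 0, 4, 8, 2, 9, 6]
After 6 (rotate_left(5, 8, k=2)): [5, 1, 3, 7, 0, 2, 9, 4, 8, 6]
After 7 (swap(6, 3)): [5, 1, 3, 9, 0, 2, 7, 4, 8, 6]
After 8 (reverse(0, 3)): [9, 3, 1, 5, 0, 2, 7, 4, 8, 6]
After 9 (swap(7, 6)): [9, 3, 1, 5, 0, 2, 4, 7, 8, 6]
After 10 (rotate_left(6, 8, k=1)): [9, 3, 1, 5, 0, 2, 7, 8, 4, 6]
After 11 (swap(1, 9)): [9, 6, 1, 5, 0, 2, 7, 8, 4, 3]
After 12 (reverse(5, 6)): [9, 6, 1, 5, 0, 7, 2, 8, 4, 3]
After 13 (reverse(8, 9)): [9, 6, 1, 5, 0, 7, 2, 8, 3, 4]
After 14 (swap(3, 5)): [9, 6, 1, 7, 0, 5, 2, 8, 3, 4]
After 15 (swap(1, 5)): [9, 5, 1, 7, 0, 6, 2, 8, 3, 4]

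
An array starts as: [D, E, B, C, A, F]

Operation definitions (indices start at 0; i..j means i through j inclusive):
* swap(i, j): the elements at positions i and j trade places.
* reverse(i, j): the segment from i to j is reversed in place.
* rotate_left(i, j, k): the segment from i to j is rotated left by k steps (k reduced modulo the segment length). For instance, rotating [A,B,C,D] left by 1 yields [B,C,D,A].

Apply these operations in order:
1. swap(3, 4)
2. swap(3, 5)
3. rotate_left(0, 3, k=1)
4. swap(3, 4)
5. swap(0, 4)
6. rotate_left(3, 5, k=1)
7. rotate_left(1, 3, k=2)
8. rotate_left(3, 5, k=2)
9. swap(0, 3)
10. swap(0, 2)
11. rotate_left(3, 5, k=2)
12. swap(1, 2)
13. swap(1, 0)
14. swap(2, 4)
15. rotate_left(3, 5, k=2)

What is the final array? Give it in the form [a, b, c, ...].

After 1 (swap(3, 4)): [D, E, B, A, C, F]
After 2 (swap(3, 5)): [D, E, B, F, C, A]
After 3 (rotate_left(0, 3, k=1)): [E, B, F, D, C, A]
After 4 (swap(3, 4)): [E, B, F, C, D, A]
After 5 (swap(0, 4)): [D, B, F, C, E, A]
After 6 (rotate_left(3, 5, k=1)): [D, B, F, E, A, C]
After 7 (rotate_left(1, 3, k=2)): [D, E, B, F, A, C]
After 8 (rotate_left(3, 5, k=2)): [D, E, B, C, F, A]
After 9 (swap(0, 3)): [C, E, B, D, F, A]
After 10 (swap(0, 2)): [B, E, C, D, F, A]
After 11 (rotate_left(3, 5, k=2)): [B, E, C, A, D, F]
After 12 (swap(1, 2)): [B, C, E, A, D, F]
After 13 (swap(1, 0)): [C, B, E, A, D, F]
After 14 (swap(2, 4)): [C, B, D, A, E, F]
After 15 (rotate_left(3, 5, k=2)): [C, B, D, F, A, E]

Answer: [C, B, D, F, A, E]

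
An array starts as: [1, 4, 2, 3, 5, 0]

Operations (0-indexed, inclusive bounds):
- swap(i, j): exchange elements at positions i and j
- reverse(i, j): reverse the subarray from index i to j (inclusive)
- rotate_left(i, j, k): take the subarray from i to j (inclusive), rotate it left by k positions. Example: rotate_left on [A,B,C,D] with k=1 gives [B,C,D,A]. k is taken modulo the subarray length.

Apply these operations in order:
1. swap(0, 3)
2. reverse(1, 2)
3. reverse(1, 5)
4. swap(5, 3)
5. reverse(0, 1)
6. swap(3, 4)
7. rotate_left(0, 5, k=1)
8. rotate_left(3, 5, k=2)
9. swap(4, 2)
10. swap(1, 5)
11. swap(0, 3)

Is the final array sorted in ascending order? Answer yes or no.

After 1 (swap(0, 3)): [3, 4, 2, 1, 5, 0]
After 2 (reverse(1, 2)): [3, 2, 4, 1, 5, 0]
After 3 (reverse(1, 5)): [3, 0, 5, 1, 4, 2]
After 4 (swap(5, 3)): [3, 0, 5, 2, 4, 1]
After 5 (reverse(0, 1)): [0, 3, 5, 2, 4, 1]
After 6 (swap(3, 4)): [0, 3, 5, 4, 2, 1]
After 7 (rotate_left(0, 5, k=1)): [3, 5, 4, 2, 1, 0]
After 8 (rotate_left(3, 5, k=2)): [3, 5, 4, 0, 2, 1]
After 9 (swap(4, 2)): [3, 5, 2, 0, 4, 1]
After 10 (swap(1, 5)): [3, 1, 2, 0, 4, 5]
After 11 (swap(0, 3)): [0, 1, 2, 3, 4, 5]

Answer: yes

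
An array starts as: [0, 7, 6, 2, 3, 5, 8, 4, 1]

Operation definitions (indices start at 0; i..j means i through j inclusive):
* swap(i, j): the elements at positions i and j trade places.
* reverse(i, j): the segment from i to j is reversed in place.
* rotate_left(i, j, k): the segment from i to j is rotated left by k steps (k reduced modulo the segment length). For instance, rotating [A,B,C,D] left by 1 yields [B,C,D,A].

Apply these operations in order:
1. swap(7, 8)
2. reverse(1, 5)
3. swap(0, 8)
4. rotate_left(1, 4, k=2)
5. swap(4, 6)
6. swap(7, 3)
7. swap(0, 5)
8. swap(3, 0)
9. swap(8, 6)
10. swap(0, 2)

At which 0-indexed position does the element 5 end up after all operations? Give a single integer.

After 1 (swap(7, 8)): [0, 7, 6, 2, 3, 5, 8, 1, 4]
After 2 (reverse(1, 5)): [0, 5, 3, 2, 6, 7, 8, 1, 4]
After 3 (swap(0, 8)): [4, 5, 3, 2, 6, 7, 8, 1, 0]
After 4 (rotate_left(1, 4, k=2)): [4, 2, 6, 5, 3, 7, 8, 1, 0]
After 5 (swap(4, 6)): [4, 2, 6, 5, 8, 7, 3, 1, 0]
After 6 (swap(7, 3)): [4, 2, 6, 1, 8, 7, 3, 5, 0]
After 7 (swap(0, 5)): [7, 2, 6, 1, 8, 4, 3, 5, 0]
After 8 (swap(3, 0)): [1, 2, 6, 7, 8, 4, 3, 5, 0]
After 9 (swap(8, 6)): [1, 2, 6, 7, 8, 4, 0, 5, 3]
After 10 (swap(0, 2)): [6, 2, 1, 7, 8, 4, 0, 5, 3]

Answer: 7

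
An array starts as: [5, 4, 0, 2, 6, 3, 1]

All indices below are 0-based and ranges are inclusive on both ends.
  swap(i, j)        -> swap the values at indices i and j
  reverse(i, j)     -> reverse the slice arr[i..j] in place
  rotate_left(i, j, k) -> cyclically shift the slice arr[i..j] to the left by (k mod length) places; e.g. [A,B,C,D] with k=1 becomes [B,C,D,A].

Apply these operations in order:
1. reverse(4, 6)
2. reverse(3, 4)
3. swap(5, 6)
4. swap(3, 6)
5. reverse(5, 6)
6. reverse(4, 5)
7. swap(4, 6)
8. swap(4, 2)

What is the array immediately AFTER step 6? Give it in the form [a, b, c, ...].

Answer: [5, 4, 0, 3, 1, 2, 6]

Derivation:
After 1 (reverse(4, 6)): [5, 4, 0, 2, 1, 3, 6]
After 2 (reverse(3, 4)): [5, 4, 0, 1, 2, 3, 6]
After 3 (swap(5, 6)): [5, 4, 0, 1, 2, 6, 3]
After 4 (swap(3, 6)): [5, 4, 0, 3, 2, 6, 1]
After 5 (reverse(5, 6)): [5, 4, 0, 3, 2, 1, 6]
After 6 (reverse(4, 5)): [5, 4, 0, 3, 1, 2, 6]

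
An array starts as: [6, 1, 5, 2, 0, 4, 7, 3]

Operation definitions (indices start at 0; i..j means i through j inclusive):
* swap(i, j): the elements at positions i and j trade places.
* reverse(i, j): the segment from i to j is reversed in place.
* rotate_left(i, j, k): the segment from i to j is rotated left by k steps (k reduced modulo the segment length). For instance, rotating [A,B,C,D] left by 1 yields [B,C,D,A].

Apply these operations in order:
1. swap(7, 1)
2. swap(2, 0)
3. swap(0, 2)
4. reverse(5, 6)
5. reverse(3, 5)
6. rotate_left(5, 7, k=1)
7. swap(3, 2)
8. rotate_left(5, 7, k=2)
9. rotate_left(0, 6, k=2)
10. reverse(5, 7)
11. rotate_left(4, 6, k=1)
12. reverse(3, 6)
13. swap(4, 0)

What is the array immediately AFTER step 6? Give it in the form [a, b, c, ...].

Answer: [6, 3, 5, 7, 0, 4, 1, 2]

Derivation:
After 1 (swap(7, 1)): [6, 3, 5, 2, 0, 4, 7, 1]
After 2 (swap(2, 0)): [5, 3, 6, 2, 0, 4, 7, 1]
After 3 (swap(0, 2)): [6, 3, 5, 2, 0, 4, 7, 1]
After 4 (reverse(5, 6)): [6, 3, 5, 2, 0, 7, 4, 1]
After 5 (reverse(3, 5)): [6, 3, 5, 7, 0, 2, 4, 1]
After 6 (rotate_left(5, 7, k=1)): [6, 3, 5, 7, 0, 4, 1, 2]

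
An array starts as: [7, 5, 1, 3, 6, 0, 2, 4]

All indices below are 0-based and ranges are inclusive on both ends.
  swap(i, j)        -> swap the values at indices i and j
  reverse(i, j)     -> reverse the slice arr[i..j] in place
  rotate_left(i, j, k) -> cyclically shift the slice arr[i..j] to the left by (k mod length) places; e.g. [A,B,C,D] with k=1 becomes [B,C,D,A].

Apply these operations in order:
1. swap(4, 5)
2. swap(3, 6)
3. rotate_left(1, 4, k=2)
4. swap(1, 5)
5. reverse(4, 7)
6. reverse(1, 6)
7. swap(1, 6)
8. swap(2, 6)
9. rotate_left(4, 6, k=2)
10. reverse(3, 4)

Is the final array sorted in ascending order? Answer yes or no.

Answer: no

Derivation:
After 1 (swap(4, 5)): [7, 5, 1, 3, 0, 6, 2, 4]
After 2 (swap(3, 6)): [7, 5, 1, 2, 0, 6, 3, 4]
After 3 (rotate_left(1, 4, k=2)): [7, 2, 0, 5, 1, 6, 3, 4]
After 4 (swap(1, 5)): [7, 6, 0, 5, 1, 2, 3, 4]
After 5 (reverse(4, 7)): [7, 6, 0, 5, 4, 3, 2, 1]
After 6 (reverse(1, 6)): [7, 2, 3, 4, 5, 0, 6, 1]
After 7 (swap(1, 6)): [7, 6, 3, 4, 5, 0, 2, 1]
After 8 (swap(2, 6)): [7, 6, 2, 4, 5, 0, 3, 1]
After 9 (rotate_left(4, 6, k=2)): [7, 6, 2, 4, 3, 5, 0, 1]
After 10 (reverse(3, 4)): [7, 6, 2, 3, 4, 5, 0, 1]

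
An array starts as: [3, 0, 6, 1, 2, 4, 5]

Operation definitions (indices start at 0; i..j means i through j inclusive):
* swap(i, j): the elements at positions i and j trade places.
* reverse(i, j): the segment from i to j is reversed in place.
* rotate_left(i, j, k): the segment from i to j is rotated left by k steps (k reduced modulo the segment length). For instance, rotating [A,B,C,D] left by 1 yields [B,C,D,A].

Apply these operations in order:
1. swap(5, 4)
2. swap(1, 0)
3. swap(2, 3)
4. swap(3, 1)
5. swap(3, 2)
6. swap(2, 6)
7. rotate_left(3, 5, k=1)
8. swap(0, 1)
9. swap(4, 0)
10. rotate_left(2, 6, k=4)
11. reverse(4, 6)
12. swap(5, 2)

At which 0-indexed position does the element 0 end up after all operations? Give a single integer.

Answer: 1

Derivation:
After 1 (swap(5, 4)): [3, 0, 6, 1, 4, 2, 5]
After 2 (swap(1, 0)): [0, 3, 6, 1, 4, 2, 5]
After 3 (swap(2, 3)): [0, 3, 1, 6, 4, 2, 5]
After 4 (swap(3, 1)): [0, 6, 1, 3, 4, 2, 5]
After 5 (swap(3, 2)): [0, 6, 3, 1, 4, 2, 5]
After 6 (swap(2, 6)): [0, 6, 5, 1, 4, 2, 3]
After 7 (rotate_left(3, 5, k=1)): [0, 6, 5, 4, 2, 1, 3]
After 8 (swap(0, 1)): [6, 0, 5, 4, 2, 1, 3]
After 9 (swap(4, 0)): [2, 0, 5, 4, 6, 1, 3]
After 10 (rotate_left(2, 6, k=4)): [2, 0, 3, 5, 4, 6, 1]
After 11 (reverse(4, 6)): [2, 0, 3, 5, 1, 6, 4]
After 12 (swap(5, 2)): [2, 0, 6, 5, 1, 3, 4]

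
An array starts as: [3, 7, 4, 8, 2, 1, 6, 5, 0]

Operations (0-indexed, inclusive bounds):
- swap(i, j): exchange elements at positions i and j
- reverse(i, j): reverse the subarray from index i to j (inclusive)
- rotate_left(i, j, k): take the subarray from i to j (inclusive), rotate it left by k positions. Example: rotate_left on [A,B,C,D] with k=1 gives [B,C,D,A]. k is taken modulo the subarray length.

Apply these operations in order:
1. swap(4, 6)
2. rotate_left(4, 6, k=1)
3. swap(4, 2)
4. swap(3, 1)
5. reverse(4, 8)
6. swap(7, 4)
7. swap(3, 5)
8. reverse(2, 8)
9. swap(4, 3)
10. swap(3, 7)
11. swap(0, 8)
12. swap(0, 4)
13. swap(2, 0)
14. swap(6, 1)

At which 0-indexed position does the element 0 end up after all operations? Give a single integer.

After 1 (swap(4, 6)): [3, 7, 4, 8, 6, 1, 2, 5, 0]
After 2 (rotate_left(4, 6, k=1)): [3, 7, 4, 8, 1, 2, 6, 5, 0]
After 3 (swap(4, 2)): [3, 7, 1, 8, 4, 2, 6, 5, 0]
After 4 (swap(3, 1)): [3, 8, 1, 7, 4, 2, 6, 5, 0]
After 5 (reverse(4, 8)): [3, 8, 1, 7, 0, 5, 6, 2, 4]
After 6 (swap(7, 4)): [3, 8, 1, 7, 2, 5, 6, 0, 4]
After 7 (swap(3, 5)): [3, 8, 1, 5, 2, 7, 6, 0, 4]
After 8 (reverse(2, 8)): [3, 8, 4, 0, 6, 7, 2, 5, 1]
After 9 (swap(4, 3)): [3, 8, 4, 6, 0, 7, 2, 5, 1]
After 10 (swap(3, 7)): [3, 8, 4, 5, 0, 7, 2, 6, 1]
After 11 (swap(0, 8)): [1, 8, 4, 5, 0, 7, 2, 6, 3]
After 12 (swap(0, 4)): [0, 8, 4, 5, 1, 7, 2, 6, 3]
After 13 (swap(2, 0)): [4, 8, 0, 5, 1, 7, 2, 6, 3]
After 14 (swap(6, 1)): [4, 2, 0, 5, 1, 7, 8, 6, 3]

Answer: 2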